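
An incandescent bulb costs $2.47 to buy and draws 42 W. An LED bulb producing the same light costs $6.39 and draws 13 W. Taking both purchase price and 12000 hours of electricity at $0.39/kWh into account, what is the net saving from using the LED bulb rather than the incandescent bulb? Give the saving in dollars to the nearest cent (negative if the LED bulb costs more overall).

incandescent bulb: $2.47 + (42/1000) kW × 12000 h × $0.39 = $2.47 + $196.56 = $199.03
LED bulb: $6.39 + (13/1000) kW × 12000 h × $0.39 = $6.39 + $60.84 = $67.23
Saving = $199.03 − $67.23 = $131.8

$131.80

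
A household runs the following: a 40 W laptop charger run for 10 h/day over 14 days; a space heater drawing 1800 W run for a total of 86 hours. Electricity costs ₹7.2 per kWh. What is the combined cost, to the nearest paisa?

₹1154.88

laptop charger: Runtime = 10 h/day × 14 days = 140 h
laptop charger: 0.04 kW × 140 h = 5.6 kWh
space heater: 1.8 kW × 86 h = 154.8 kWh
Total energy = 160.4 kWh
Cost = 160.4 × ₹7.2 = ₹1154.88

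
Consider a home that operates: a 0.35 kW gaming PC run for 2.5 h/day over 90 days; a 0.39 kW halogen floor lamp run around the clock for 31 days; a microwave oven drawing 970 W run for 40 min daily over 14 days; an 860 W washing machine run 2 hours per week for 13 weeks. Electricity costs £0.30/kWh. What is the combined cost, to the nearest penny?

gaming PC: Runtime = 2.5 h/day × 90 days = 225 h
gaming PC: 0.35 kW × 225 h = 78.75 kWh
halogen floor lamp: Runtime = 24 h × 31 = 744 h
halogen floor lamp: 0.39 kW × 744 h = 290.16 kWh
microwave oven: Runtime = 40 min × 14 = 560 min = 9.333333… h
microwave oven: 0.97 kW × 9.333333… h = 9.053333… kWh
washing machine: Runtime = 2 h/week × 13 weeks = 26 h
washing machine: 0.86 kW × 26 h = 22.36 kWh
Total energy = 400.323333… kWh
Cost = 400.323333… × £0.30 = £120.10

£120.10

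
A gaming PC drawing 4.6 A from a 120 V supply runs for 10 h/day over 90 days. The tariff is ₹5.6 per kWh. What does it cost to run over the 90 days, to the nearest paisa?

Power = 4.6 A × 120 V = 552 W = 0.552 kW
Runtime = 10 h/day × 90 days = 900 h
Energy = 0.552 kW × 900 h = 496.8 kWh
Cost = 496.8 kWh × ₹5.6/kWh = ₹2782.08

₹2782.08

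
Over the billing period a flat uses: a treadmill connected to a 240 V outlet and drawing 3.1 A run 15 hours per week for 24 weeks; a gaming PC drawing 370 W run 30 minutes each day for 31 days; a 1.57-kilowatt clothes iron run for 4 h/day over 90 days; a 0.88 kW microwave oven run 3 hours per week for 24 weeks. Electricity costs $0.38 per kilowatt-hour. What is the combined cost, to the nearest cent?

$342.81

treadmill: Power = 3.1 A × 240 V = 744 W = 0.744 kW
treadmill: Runtime = 15 h/week × 24 weeks = 360 h
treadmill: 0.744 kW × 360 h = 267.84 kWh
gaming PC: Runtime = 30 min × 31 = 930 min = 15.5 h
gaming PC: 0.37 kW × 15.5 h = 5.735 kWh
clothes iron: Runtime = 4 h/day × 90 days = 360 h
clothes iron: 1.57 kW × 360 h = 565.2 kWh
microwave oven: Runtime = 3 h/week × 24 weeks = 72 h
microwave oven: 0.88 kW × 72 h = 63.36 kWh
Total energy = 902.135 kWh
Cost = 902.135 × $0.38 = $342.81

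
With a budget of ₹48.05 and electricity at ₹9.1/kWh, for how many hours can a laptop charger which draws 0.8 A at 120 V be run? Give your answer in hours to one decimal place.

55.0 h

Power = 0.8 A × 120 V = 96 W = 0.096 kW
Energy available = ₹48.05 ÷ ₹9.1/kWh = 5.2802 kWh
Hours = 5.2802 kWh ÷ 0.096 kW = 55.0 h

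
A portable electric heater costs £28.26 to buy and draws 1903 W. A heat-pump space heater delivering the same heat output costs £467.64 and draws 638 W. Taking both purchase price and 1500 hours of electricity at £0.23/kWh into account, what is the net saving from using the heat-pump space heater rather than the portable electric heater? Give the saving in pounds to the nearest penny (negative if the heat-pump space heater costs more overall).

-£2.96

portable electric heater: £28.26 + (1903/1000) kW × 1500 h × £0.23 = £28.26 + £656.535 = £684.795
heat-pump space heater: £467.64 + (638/1000) kW × 1500 h × £0.23 = £467.64 + £220.11 = £687.75
Saving = £684.795 − £687.75 = −£2.955 → -£2.96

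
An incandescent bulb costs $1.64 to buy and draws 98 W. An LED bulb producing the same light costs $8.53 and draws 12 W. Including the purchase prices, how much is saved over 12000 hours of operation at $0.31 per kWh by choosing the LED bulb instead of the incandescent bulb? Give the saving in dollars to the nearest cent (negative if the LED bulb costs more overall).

incandescent bulb: $1.64 + (98/1000) kW × 12000 h × $0.31 = $1.64 + $364.56 = $366.2
LED bulb: $8.53 + (12/1000) kW × 12000 h × $0.31 = $8.53 + $44.64 = $53.17
Saving = $366.2 − $53.17 = $313.03

$313.03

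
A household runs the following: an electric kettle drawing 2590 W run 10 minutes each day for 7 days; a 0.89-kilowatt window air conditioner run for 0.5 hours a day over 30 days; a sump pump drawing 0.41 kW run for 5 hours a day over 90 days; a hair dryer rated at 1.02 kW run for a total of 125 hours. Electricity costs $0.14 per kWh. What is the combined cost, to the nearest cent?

electric kettle: Runtime = 10 min × 7 = 70 min = 1.166666… h
electric kettle: 2.59 kW × 1.166666… h = 3.021666… kWh
window air conditioner: Runtime = 0.5 h/day × 30 days = 15 h
window air conditioner: 0.89 kW × 15 h = 13.35 kWh
sump pump: Runtime = 5 h/day × 90 days = 450 h
sump pump: 0.41 kW × 450 h = 184.5 kWh
hair dryer: 1.02 kW × 125 h = 127.5 kWh
Total energy = 328.371666… kWh
Cost = 328.371666… × $0.14 = $45.97

$45.97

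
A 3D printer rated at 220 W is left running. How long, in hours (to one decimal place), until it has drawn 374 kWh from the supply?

Hours = 374 kWh ÷ 0.22 kW = 1700.0 h

1700.0 h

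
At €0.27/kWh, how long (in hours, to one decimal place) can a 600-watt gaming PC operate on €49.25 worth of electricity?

304.0 h

Energy available = €49.25 ÷ €0.27/kWh = 182.4074 kWh
Hours = 182.4074 kWh ÷ 0.6 kW = 304.0 h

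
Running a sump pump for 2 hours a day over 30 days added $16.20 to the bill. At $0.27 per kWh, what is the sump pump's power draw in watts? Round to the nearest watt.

1000 W

Energy = $16.20 ÷ $0.27/kWh = 60 kWh
Runtime = 2 h/day × 30 days = 60 h
Power = 60 kWh ÷ 60 h = 1 kW = 1000 W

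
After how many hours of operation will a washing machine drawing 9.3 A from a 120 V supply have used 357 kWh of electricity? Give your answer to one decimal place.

Power = 9.3 A × 120 V = 1116 W = 1.116 kW
Hours = 357 kWh ÷ 1.116 kW = 319.9 h

319.9 h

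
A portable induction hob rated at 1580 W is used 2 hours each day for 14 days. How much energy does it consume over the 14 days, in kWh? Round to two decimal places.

Runtime = 2 h/day × 14 days = 28 h
Energy = 1.58 kW × 28 h = 44.24 kWh

44.24 kWh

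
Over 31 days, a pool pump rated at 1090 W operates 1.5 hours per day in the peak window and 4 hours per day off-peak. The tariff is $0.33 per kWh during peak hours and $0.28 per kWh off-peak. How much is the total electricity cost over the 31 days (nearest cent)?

Peak energy = 1.09 kW × 1.5 h × 31 = 50.685 kWh
Off-peak energy = 1.09 kW × 4 h × 31 = 135.16 kWh
Cost = 50.685 × $0.33 + 135.16 × $0.28 = $16.72605 + $37.8448 = $54.57

$54.57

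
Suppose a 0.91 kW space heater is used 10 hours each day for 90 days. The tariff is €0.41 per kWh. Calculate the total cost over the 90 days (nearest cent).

€335.79

Runtime = 10 h/day × 90 days = 900 h
Energy = 0.91 kW × 900 h = 819 kWh
Cost = 819 kWh × €0.41/kWh = €335.79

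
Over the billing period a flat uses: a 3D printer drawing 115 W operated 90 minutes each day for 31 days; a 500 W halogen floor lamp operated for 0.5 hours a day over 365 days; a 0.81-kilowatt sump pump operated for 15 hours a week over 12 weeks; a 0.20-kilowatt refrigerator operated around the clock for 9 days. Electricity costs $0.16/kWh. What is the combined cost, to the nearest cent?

$45.70

3D printer: Runtime = 90 min × 31 = 2790 min = 46.5 h
3D printer: 0.115 kW × 46.5 h = 5.3475 kWh
halogen floor lamp: Runtime = 0.5 h/day × 365 days = 182.5 h
halogen floor lamp: 0.5 kW × 182.5 h = 91.25 kWh
sump pump: Runtime = 15 h/week × 12 weeks = 180 h
sump pump: 0.81 kW × 180 h = 145.8 kWh
refrigerator: Runtime = 24 h × 9 = 216 h
refrigerator: 0.2 kW × 216 h = 43.2 kWh
Total energy = 285.5975 kWh
Cost = 285.5975 × $0.16 = $45.70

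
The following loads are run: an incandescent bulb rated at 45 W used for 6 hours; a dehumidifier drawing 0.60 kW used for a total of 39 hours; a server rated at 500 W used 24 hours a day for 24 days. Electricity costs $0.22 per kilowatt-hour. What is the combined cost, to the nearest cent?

incandescent bulb: 0.045 kW × 6 h = 0.27 kWh
dehumidifier: 0.6 kW × 39 h = 23.4 kWh
server: Runtime = 24 h × 24 = 576 h
server: 0.5 kW × 576 h = 288 kWh
Total energy = 311.67 kWh
Cost = 311.67 × $0.22 = $68.57

$68.57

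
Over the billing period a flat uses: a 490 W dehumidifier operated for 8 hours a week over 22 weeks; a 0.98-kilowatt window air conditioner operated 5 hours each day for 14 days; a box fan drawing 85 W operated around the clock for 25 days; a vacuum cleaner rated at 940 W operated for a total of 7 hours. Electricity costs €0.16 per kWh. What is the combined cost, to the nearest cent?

dehumidifier: Runtime = 8 h/week × 22 weeks = 176 h
dehumidifier: 0.49 kW × 176 h = 86.24 kWh
window air conditioner: Runtime = 5 h/day × 14 days = 70 h
window air conditioner: 0.98 kW × 70 h = 68.6 kWh
box fan: Runtime = 24 h × 25 = 600 h
box fan: 0.085 kW × 600 h = 51 kWh
vacuum cleaner: 0.94 kW × 7 h = 6.58 kWh
Total energy = 212.42 kWh
Cost = 212.42 × €0.16 = €33.99

€33.99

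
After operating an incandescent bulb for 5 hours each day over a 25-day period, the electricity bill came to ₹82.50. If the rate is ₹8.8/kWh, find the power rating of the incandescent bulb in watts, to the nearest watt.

Energy = ₹82.50 ÷ ₹8.8/kWh = 9.375 kWh
Runtime = 5 h/day × 25 days = 125 h
Power = 9.375 kWh ÷ 125 h = 0.075 kW = 75 W

75 W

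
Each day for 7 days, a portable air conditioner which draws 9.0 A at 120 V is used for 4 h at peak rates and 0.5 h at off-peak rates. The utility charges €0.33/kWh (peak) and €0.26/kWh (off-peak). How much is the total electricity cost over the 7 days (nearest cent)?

€10.96

Power = 9.0 A × 120 V = 1080 W = 1.08 kW
Peak energy = 1.08 kW × 4 h × 7 = 30.24 kWh
Off-peak energy = 1.08 kW × 0.5 h × 7 = 3.78 kWh
Cost = 30.24 × €0.33 + 3.78 × €0.26 = €9.9792 + €0.9828 = €10.96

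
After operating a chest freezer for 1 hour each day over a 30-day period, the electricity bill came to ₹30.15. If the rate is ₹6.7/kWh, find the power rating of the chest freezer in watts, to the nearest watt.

Energy = ₹30.15 ÷ ₹6.7/kWh = 4.5 kWh
Runtime = 1 h/day × 30 days = 30 h
Power = 4.5 kWh ÷ 30 h = 0.15 kW = 150 W

150 W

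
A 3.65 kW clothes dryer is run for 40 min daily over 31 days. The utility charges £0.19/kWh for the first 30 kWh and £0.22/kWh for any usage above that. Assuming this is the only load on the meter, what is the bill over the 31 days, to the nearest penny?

Runtime = 40 min × 31 = 1240 min = 20.666666… h
Energy = 3.65 kW × 20.666666… h = 75.433333… kWh
Tier 1 (0–30 kWh): 30 × £0.19 = £5.7
Above 30 kWh: 45.433333… × £0.22 = £9.995333…
Bill = £15.70

£15.70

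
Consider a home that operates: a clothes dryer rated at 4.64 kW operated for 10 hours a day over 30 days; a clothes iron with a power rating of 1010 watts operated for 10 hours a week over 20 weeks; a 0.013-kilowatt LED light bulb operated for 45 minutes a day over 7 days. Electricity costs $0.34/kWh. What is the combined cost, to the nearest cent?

$541.98

clothes dryer: Runtime = 10 h/day × 30 days = 300 h
clothes dryer: 4.64 kW × 300 h = 1392 kWh
clothes iron: Runtime = 10 h/week × 20 weeks = 200 h
clothes iron: 1.01 kW × 200 h = 202 kWh
LED light bulb: Runtime = 45 min × 7 = 315 min = 5.25 h
LED light bulb: 0.013 kW × 5.25 h = 0.06825 kWh
Total energy = 1594.06825 kWh
Cost = 1594.06825 × $0.34 = $541.98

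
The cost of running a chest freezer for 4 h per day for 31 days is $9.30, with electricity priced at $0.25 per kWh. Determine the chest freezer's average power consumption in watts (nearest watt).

Energy = $9.30 ÷ $0.25/kWh = 37.2 kWh
Runtime = 4 h/day × 31 days = 124 h
Power = 37.2 kWh ÷ 124 h = 0.3 kW = 300 W

300 W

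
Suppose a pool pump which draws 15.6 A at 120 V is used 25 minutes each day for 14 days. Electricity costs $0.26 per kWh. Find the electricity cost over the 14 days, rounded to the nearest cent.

Power = 15.6 A × 120 V = 1872 W = 1.872 kW
Runtime = 25 min × 14 = 350 min = 5.833333… h
Energy = 1.872 kW × 5.833333… h = 10.92 kWh
Cost = 10.92 kWh × $0.26/kWh = $2.84

$2.84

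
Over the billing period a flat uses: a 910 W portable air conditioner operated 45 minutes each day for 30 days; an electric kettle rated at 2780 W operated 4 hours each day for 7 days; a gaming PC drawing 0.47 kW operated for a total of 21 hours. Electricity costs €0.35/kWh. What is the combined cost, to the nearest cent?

portable air conditioner: Runtime = 45 min × 30 = 1350 min = 22.5 h
portable air conditioner: 0.91 kW × 22.5 h = 20.475 kWh
electric kettle: Runtime = 4 h/day × 7 days = 28 h
electric kettle: 2.78 kW × 28 h = 77.84 kWh
gaming PC: 0.47 kW × 21 h = 9.87 kWh
Total energy = 108.185 kWh
Cost = 108.185 × €0.35 = €37.86

€37.86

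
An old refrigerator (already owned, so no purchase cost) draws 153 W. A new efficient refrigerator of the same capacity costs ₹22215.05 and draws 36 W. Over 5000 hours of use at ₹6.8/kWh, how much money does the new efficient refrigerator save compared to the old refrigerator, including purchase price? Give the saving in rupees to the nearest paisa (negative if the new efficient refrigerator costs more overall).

-₹18237.05

old refrigerator: ₹0.00 + (153/1000) kW × 5000 h × ₹6.8 = ₹0.00 + ₹5202 = ₹5202
new efficient refrigerator: ₹22215.05 + (36/1000) kW × 5000 h × ₹6.8 = ₹22215.05 + ₹1224 = ₹23439.05
Saving = ₹5202 − ₹23439.05 = −₹18237.05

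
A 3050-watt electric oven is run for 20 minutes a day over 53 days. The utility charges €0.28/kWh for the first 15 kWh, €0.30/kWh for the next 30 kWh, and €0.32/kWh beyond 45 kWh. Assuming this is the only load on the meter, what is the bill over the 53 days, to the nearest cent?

Runtime = 20 min × 53 = 1060 min = 17.666666… h
Energy = 3.05 kW × 17.666666… h = 53.883333… kWh
Tier 1 (0–15 kWh): 15 × €0.28 = €4.2
Tier 2 (15–45 kWh): 30 × €0.30 = €9
Above 45 kWh: 8.883333… × €0.32 = €2.842666…
Bill = €16.04

€16.04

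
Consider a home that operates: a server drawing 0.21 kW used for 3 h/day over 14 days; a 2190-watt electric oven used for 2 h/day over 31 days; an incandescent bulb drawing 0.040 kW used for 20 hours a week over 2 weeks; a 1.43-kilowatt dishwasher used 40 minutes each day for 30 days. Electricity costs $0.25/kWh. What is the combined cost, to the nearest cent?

server: Runtime = 3 h/day × 14 days = 42 h
server: 0.21 kW × 42 h = 8.82 kWh
electric oven: Runtime = 2 h/day × 31 days = 62 h
electric oven: 2.19 kW × 62 h = 135.78 kWh
incandescent bulb: Runtime = 20 h/week × 2 weeks = 40 h
incandescent bulb: 0.04 kW × 40 h = 1.6 kWh
dishwasher: Runtime = 40 min × 30 = 1200 min = 20 h
dishwasher: 1.43 kW × 20 h = 28.6 kWh
Total energy = 174.8 kWh
Cost = 174.8 × $0.25 = $43.70

$43.70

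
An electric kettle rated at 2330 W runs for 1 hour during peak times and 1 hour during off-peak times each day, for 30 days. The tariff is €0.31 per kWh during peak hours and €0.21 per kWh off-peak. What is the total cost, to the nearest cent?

Peak energy = 2.33 kW × 1 h × 30 = 69.9 kWh
Off-peak energy = 2.33 kW × 1 h × 30 = 69.9 kWh
Cost = 69.9 × €0.31 + 69.9 × €0.21 = €21.669 + €14.679 = €36.35

€36.35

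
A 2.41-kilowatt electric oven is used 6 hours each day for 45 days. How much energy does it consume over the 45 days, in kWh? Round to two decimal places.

Runtime = 6 h/day × 45 days = 270 h
Energy = 2.41 kW × 270 h = 650.7 kWh

650.70 kWh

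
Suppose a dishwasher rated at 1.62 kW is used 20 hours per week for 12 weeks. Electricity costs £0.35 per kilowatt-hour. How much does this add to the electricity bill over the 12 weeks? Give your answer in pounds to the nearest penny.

£136.08

Runtime = 20 h/week × 12 weeks = 240 h
Energy = 1.62 kW × 240 h = 388.8 kWh
Cost = 388.8 kWh × £0.35/kWh = £136.08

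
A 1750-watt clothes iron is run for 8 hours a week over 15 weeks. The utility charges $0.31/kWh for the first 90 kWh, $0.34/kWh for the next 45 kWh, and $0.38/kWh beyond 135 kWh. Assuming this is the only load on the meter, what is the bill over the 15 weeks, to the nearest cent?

$71.70

Runtime = 8 h/week × 15 weeks = 120 h
Energy = 1.75 kW × 120 h = 210 kWh
Tier 1 (0–90 kWh): 90 × $0.31 = $27.9
Tier 2 (90–135 kWh): 45 × $0.34 = $15.3
Above 135 kWh: 75 × $0.38 = $28.5
Bill = $71.70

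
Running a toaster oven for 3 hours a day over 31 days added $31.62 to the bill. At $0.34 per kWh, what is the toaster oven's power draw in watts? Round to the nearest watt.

Energy = $31.62 ÷ $0.34/kWh = 93 kWh
Runtime = 3 h/day × 31 days = 93 h
Power = 93 kWh ÷ 93 h = 1 kW = 1000 W

1000 W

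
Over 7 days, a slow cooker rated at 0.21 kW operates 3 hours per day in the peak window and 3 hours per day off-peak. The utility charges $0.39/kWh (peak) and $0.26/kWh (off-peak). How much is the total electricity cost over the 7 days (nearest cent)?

$2.87

Peak energy = 0.21 kW × 3 h × 7 = 4.41 kWh
Off-peak energy = 0.21 kW × 3 h × 7 = 4.41 kWh
Cost = 4.41 × $0.39 + 4.41 × $0.26 = $1.7199 + $1.1466 = $2.87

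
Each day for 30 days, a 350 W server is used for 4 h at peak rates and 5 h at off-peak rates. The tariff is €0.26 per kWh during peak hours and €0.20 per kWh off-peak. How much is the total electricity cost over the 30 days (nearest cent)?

Peak energy = 0.35 kW × 4 h × 30 = 42 kWh
Off-peak energy = 0.35 kW × 5 h × 30 = 52.5 kWh
Cost = 42 × €0.26 + 52.5 × €0.20 = €10.92 + €10.5 = €21.42

€21.42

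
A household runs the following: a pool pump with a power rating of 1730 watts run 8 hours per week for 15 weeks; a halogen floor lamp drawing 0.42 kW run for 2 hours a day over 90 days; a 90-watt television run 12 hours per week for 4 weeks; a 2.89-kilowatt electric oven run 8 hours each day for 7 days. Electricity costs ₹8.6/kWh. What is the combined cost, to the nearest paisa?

pool pump: Runtime = 8 h/week × 15 weeks = 120 h
pool pump: 1.73 kW × 120 h = 207.6 kWh
halogen floor lamp: Runtime = 2 h/day × 90 days = 180 h
halogen floor lamp: 0.42 kW × 180 h = 75.6 kWh
television: Runtime = 12 h/week × 4 weeks = 48 h
television: 0.09 kW × 48 h = 4.32 kWh
electric oven: Runtime = 8 h/day × 7 days = 56 h
electric oven: 2.89 kW × 56 h = 161.84 kWh
Total energy = 449.36 kWh
Cost = 449.36 × ₹8.6 = ₹3864.50

₹3864.50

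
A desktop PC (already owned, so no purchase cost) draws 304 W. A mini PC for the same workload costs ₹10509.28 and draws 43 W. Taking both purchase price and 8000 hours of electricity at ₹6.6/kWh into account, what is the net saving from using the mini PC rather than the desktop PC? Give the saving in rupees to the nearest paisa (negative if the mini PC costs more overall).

desktop PC: ₹0.00 + (304/1000) kW × 8000 h × ₹6.6 = ₹0.00 + ₹16051.2 = ₹16051.2
mini PC: ₹10509.28 + (43/1000) kW × 8000 h × ₹6.6 = ₹10509.28 + ₹2270.4 = ₹12779.68
Saving = ₹16051.2 − ₹12779.68 = ₹3271.52

₹3271.52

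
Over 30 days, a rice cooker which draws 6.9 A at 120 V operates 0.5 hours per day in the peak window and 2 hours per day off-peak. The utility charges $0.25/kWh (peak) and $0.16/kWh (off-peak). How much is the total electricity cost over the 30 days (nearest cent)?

Power = 6.9 A × 120 V = 828 W = 0.828 kW
Peak energy = 0.828 kW × 0.5 h × 30 = 12.42 kWh
Off-peak energy = 0.828 kW × 2 h × 30 = 49.68 kWh
Cost = 12.42 × $0.25 + 49.68 × $0.16 = $3.105 + $7.9488 = $11.05

$11.05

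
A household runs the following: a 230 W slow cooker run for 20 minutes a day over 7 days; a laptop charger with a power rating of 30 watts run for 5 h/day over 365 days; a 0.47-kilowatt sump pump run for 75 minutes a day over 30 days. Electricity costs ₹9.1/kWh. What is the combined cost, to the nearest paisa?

₹663.50

slow cooker: Runtime = 20 min × 7 = 140 min = 2.333333… h
slow cooker: 0.23 kW × 2.333333… h = 0.536666… kWh
laptop charger: Runtime = 5 h/day × 365 days = 1825 h
laptop charger: 0.03 kW × 1825 h = 54.75 kWh
sump pump: Runtime = 75 min × 30 = 2250 min = 37.5 h
sump pump: 0.47 kW × 37.5 h = 17.625 kWh
Total energy = 72.911666… kWh
Cost = 72.911666… × ₹9.1 = ₹663.50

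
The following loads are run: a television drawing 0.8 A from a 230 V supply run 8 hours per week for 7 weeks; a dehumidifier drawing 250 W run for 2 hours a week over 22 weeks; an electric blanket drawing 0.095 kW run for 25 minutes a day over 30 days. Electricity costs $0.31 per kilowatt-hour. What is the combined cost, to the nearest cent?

television: Power = 0.8 A × 230 V = 184 W = 0.184 kW
television: Runtime = 8 h/week × 7 weeks = 56 h
television: 0.184 kW × 56 h = 10.304 kWh
dehumidifier: Runtime = 2 h/week × 22 weeks = 44 h
dehumidifier: 0.25 kW × 44 h = 11 kWh
electric blanket: Runtime = 25 min × 30 = 750 min = 12.5 h
electric blanket: 0.095 kW × 12.5 h = 1.1875 kWh
Total energy = 22.4915 kWh
Cost = 22.4915 × $0.31 = $6.97

$6.97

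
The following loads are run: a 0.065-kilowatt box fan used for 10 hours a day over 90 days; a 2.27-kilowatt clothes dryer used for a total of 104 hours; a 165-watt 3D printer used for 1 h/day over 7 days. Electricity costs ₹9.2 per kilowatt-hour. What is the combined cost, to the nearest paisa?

box fan: Runtime = 10 h/day × 90 days = 900 h
box fan: 0.065 kW × 900 h = 58.5 kWh
clothes dryer: 2.27 kW × 104 h = 236.08 kWh
3D printer: Runtime = 1 h/day × 7 days = 7 h
3D printer: 0.165 kW × 7 h = 1.155 kWh
Total energy = 295.735 kWh
Cost = 295.735 × ₹9.2 = ₹2720.76

₹2720.76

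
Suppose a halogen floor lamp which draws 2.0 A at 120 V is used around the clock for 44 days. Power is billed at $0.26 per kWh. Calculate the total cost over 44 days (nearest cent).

$65.89

Power = 2.0 A × 120 V = 240 W = 0.24 kW
Runtime = 24 h × 44 = 1056 h
Energy = 0.24 kW × 1056 h = 253.44 kWh
Cost = 253.44 kWh × $0.26/kWh = $65.89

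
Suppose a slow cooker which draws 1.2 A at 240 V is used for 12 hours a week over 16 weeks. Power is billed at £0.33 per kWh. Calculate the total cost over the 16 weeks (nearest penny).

Power = 1.2 A × 240 V = 288 W = 0.288 kW
Runtime = 12 h/week × 16 weeks = 192 h
Energy = 0.288 kW × 192 h = 55.296 kWh
Cost = 55.296 kWh × £0.33/kWh = £18.25

£18.25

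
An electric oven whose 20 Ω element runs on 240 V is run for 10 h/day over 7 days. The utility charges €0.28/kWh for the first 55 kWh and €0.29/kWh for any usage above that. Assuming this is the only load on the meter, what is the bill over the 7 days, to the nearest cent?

Power = V²/R = 240²/20 = 2880 W = 2.88 kW
Runtime = 10 h/day × 7 days = 70 h
Energy = 2.88 kW × 70 h = 201.6 kWh
Tier 1 (0–55 kWh): 55 × €0.28 = €15.4
Above 55 kWh: 146.6 × €0.29 = €42.514
Bill = €57.91

€57.91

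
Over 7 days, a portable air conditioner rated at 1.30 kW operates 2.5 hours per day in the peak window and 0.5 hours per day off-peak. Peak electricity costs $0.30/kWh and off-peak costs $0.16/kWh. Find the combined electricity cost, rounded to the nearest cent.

Peak energy = 1.3 kW × 2.5 h × 7 = 22.75 kWh
Off-peak energy = 1.3 kW × 0.5 h × 7 = 4.55 kWh
Cost = 22.75 × $0.30 + 4.55 × $0.16 = $6.825 + $0.728 = $7.55

$7.55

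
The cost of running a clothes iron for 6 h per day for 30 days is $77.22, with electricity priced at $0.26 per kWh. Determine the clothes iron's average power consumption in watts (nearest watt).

Energy = $77.22 ÷ $0.26/kWh = 297 kWh
Runtime = 6 h/day × 30 days = 180 h
Power = 297 kWh ÷ 180 h = 1.65 kW = 1650 W

1650 W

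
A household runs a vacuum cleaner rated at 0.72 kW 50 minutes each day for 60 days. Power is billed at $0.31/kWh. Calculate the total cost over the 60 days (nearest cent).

$11.16

Runtime = 50 min × 60 = 3000 min = 50 h
Energy = 0.72 kW × 50 h = 36 kWh
Cost = 36 kWh × $0.31/kWh = $11.16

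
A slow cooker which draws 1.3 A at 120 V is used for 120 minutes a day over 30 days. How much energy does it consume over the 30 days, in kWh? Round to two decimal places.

9.36 kWh

Power = 1.3 A × 120 V = 156 W = 0.156 kW
Runtime = 120 min × 30 = 3600 min = 60 h
Energy = 0.156 kW × 60 h = 9.36 kWh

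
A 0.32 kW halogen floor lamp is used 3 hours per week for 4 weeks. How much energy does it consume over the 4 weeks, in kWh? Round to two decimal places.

Runtime = 3 h/week × 4 weeks = 12 h
Energy = 0.32 kW × 12 h = 3.84 kWh

3.84 kWh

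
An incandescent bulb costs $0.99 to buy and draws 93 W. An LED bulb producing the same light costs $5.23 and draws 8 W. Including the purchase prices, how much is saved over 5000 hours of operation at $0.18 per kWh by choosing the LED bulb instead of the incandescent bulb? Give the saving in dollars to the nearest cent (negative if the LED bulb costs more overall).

incandescent bulb: $0.99 + (93/1000) kW × 5000 h × $0.18 = $0.99 + $83.7 = $84.69
LED bulb: $5.23 + (8/1000) kW × 5000 h × $0.18 = $5.23 + $7.2 = $12.43
Saving = $84.69 − $12.43 = $72.26

$72.26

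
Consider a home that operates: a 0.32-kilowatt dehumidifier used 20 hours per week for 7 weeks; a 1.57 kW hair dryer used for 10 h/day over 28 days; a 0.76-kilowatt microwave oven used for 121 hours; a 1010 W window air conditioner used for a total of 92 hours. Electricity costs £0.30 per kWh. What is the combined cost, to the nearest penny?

£200.78

dehumidifier: Runtime = 20 h/week × 7 weeks = 140 h
dehumidifier: 0.32 kW × 140 h = 44.8 kWh
hair dryer: Runtime = 10 h/day × 28 days = 280 h
hair dryer: 1.57 kW × 280 h = 439.6 kWh
microwave oven: 0.76 kW × 121 h = 91.96 kWh
window air conditioner: 1.01 kW × 92 h = 92.92 kWh
Total energy = 669.28 kWh
Cost = 669.28 × £0.30 = £200.78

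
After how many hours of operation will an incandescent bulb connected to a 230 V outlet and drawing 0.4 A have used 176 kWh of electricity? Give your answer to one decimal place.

1913.0 h

Power = 0.4 A × 230 V = 92 W = 0.092 kW
Hours = 176 kWh ÷ 0.092 kW = 1913.0 h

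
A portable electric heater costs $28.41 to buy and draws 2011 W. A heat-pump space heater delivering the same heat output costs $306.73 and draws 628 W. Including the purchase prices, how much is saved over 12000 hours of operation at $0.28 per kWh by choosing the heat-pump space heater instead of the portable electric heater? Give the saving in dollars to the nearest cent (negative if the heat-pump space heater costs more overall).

portable electric heater: $28.41 + (2011/1000) kW × 12000 h × $0.28 = $28.41 + $6756.96 = $6785.37
heat-pump space heater: $306.73 + (628/1000) kW × 12000 h × $0.28 = $306.73 + $2110.08 = $2416.81
Saving = $6785.37 − $2416.81 = $4368.56

$4368.56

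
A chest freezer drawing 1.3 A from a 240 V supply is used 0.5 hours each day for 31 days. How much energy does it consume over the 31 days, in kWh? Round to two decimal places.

4.84 kWh

Power = 1.3 A × 240 V = 312 W = 0.312 kW
Runtime = 0.5 h/day × 31 days = 15.5 h
Energy = 0.312 kW × 15.5 h = 4.836 kWh ≈ 4.84 kWh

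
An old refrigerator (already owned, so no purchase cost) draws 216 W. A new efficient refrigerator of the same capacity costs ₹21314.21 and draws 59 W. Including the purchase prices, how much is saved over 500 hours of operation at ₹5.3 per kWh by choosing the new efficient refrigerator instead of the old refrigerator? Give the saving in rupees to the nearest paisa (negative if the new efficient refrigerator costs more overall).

-₹20898.16

old refrigerator: ₹0.00 + (216/1000) kW × 500 h × ₹5.3 = ₹0.00 + ₹572.4 = ₹572.4
new efficient refrigerator: ₹21314.21 + (59/1000) kW × 500 h × ₹5.3 = ₹21314.21 + ₹156.35 = ₹21470.56
Saving = ₹572.4 − ₹21470.56 = −₹20898.16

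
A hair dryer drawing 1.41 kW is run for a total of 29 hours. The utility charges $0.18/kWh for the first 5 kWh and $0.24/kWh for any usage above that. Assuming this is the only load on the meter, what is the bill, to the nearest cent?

Energy = 1.41 kW × 29 h = 40.89 kWh
Tier 1 (0–5 kWh): 5 × $0.18 = $0.9
Above 5 kWh: 35.89 × $0.24 = $8.6136
Bill = $9.51

$9.51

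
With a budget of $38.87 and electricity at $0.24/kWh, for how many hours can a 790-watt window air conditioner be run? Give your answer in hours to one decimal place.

205.0 h

Energy available = $38.87 ÷ $0.24/kWh = 161.9583 kWh
Hours = 161.9583 kWh ÷ 0.79 kW = 205.0 h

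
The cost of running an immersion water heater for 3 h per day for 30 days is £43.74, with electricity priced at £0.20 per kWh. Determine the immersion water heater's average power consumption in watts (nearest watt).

2430 W

Energy = £43.74 ÷ £0.20/kWh = 218.7 kWh
Runtime = 3 h/day × 30 days = 90 h
Power = 218.7 kWh ÷ 90 h = 2.43 kW = 2430 W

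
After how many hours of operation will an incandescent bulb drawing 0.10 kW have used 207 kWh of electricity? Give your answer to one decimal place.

Hours = 207 kWh ÷ 0.1 kW = 2070.0 h

2070.0 h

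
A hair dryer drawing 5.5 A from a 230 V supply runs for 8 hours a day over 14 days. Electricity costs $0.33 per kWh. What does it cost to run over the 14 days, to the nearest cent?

Power = 5.5 A × 230 V = 1265 W = 1.265 kW
Runtime = 8 h/day × 14 days = 112 h
Energy = 1.265 kW × 112 h = 141.68 kWh
Cost = 141.68 kWh × $0.33/kWh = $46.75

$46.75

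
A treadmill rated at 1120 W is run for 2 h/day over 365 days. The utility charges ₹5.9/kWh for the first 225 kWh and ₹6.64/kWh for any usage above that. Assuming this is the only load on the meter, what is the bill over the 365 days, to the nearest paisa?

₹5262.36

Runtime = 2 h/day × 365 days = 730 h
Energy = 1.12 kW × 730 h = 817.6 kWh
Tier 1 (0–225 kWh): 225 × ₹5.9 = ₹1327.5
Above 225 kWh: 592.6 × ₹6.64 = ₹3934.864
Bill = ₹5262.36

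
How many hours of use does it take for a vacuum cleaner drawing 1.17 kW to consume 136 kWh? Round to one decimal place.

Hours = 136 kWh ÷ 1.17 kW = 116.2 h

116.2 h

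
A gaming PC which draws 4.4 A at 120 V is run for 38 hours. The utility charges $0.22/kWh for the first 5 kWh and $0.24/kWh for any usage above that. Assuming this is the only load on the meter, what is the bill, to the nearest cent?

Power = 4.4 A × 120 V = 528 W = 0.528 kW
Energy = 0.528 kW × 38 h = 20.064 kWh
Tier 1 (0–5 kWh): 5 × $0.22 = $1.1
Above 5 kWh: 15.064 × $0.24 = $3.61536
Bill = $4.72

$4.72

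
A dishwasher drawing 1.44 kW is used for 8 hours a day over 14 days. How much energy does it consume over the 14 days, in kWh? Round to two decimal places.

161.28 kWh

Runtime = 8 h/day × 14 days = 112 h
Energy = 1.44 kW × 112 h = 161.28 kWh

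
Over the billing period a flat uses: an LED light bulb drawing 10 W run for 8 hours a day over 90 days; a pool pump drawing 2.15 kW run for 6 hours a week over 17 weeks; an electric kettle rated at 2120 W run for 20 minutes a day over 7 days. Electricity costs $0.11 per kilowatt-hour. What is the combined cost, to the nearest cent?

LED light bulb: Runtime = 8 h/day × 90 days = 720 h
LED light bulb: 0.01 kW × 720 h = 7.2 kWh
pool pump: Runtime = 6 h/week × 17 weeks = 102 h
pool pump: 2.15 kW × 102 h = 219.3 kWh
electric kettle: Runtime = 20 min × 7 = 140 min = 2.333333… h
electric kettle: 2.12 kW × 2.333333… h = 4.946666… kWh
Total energy = 231.446666… kWh
Cost = 231.446666… × $0.11 = $25.46

$25.46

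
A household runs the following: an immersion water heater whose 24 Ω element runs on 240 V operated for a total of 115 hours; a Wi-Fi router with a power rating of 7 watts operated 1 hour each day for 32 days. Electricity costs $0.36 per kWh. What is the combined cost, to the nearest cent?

$99.44

immersion water heater: Power = V²/R = 240²/24 = 2400 W = 2.4 kW
immersion water heater: 2.4 kW × 115 h = 276 kWh
Wi-Fi router: Runtime = 1 h/day × 32 days = 32 h
Wi-Fi router: 0.007 kW × 32 h = 0.224 kWh
Total energy = 276.224 kWh
Cost = 276.224 × $0.36 = $99.44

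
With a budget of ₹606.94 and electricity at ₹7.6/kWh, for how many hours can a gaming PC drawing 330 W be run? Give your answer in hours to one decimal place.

Energy available = ₹606.94 ÷ ₹7.6/kWh = 79.8605 kWh
Hours = 79.8605 kWh ÷ 0.33 kW = 242.0 h

242.0 h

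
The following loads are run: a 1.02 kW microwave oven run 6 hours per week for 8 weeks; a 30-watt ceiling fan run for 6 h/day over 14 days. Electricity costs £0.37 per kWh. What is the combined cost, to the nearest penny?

£19.05

microwave oven: Runtime = 6 h/week × 8 weeks = 48 h
microwave oven: 1.02 kW × 48 h = 48.96 kWh
ceiling fan: Runtime = 6 h/day × 14 days = 84 h
ceiling fan: 0.03 kW × 84 h = 2.52 kWh
Total energy = 51.48 kWh
Cost = 51.48 × £0.37 = £19.05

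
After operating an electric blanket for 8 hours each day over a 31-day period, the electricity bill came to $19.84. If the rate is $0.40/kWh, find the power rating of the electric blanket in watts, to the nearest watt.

Energy = $19.84 ÷ $0.40/kWh = 49.6 kWh
Runtime = 8 h/day × 31 days = 248 h
Power = 49.6 kWh ÷ 248 h = 0.2 kW = 200 W

200 W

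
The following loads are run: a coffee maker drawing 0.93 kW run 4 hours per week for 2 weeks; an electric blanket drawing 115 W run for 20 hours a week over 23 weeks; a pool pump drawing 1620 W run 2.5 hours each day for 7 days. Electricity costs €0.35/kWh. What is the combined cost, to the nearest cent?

€31.04

coffee maker: Runtime = 4 h/week × 2 weeks = 8 h
coffee maker: 0.93 kW × 8 h = 7.44 kWh
electric blanket: Runtime = 20 h/week × 23 weeks = 460 h
electric blanket: 0.115 kW × 460 h = 52.9 kWh
pool pump: Runtime = 2.5 h/day × 7 days = 17.5 h
pool pump: 1.62 kW × 17.5 h = 28.35 kWh
Total energy = 88.69 kWh
Cost = 88.69 × €0.35 = €31.04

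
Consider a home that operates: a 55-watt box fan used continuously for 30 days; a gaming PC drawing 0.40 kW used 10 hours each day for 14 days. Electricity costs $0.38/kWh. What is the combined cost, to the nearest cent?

$36.33

box fan: Runtime = 24 h × 30 = 720 h
box fan: 0.055 kW × 720 h = 39.6 kWh
gaming PC: Runtime = 10 h/day × 14 days = 140 h
gaming PC: 0.4 kW × 140 h = 56 kWh
Total energy = 95.6 kWh
Cost = 95.6 × $0.38 = $36.33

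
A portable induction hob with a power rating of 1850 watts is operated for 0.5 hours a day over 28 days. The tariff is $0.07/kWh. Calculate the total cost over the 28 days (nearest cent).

Runtime = 0.5 h/day × 28 days = 14 h
Energy = 1.85 kW × 14 h = 25.9 kWh
Cost = 25.9 kWh × $0.07/kWh = $1.81

$1.81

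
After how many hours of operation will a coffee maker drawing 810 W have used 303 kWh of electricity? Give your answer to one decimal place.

Hours = 303 kWh ÷ 0.81 kW = 374.1 h

374.1 h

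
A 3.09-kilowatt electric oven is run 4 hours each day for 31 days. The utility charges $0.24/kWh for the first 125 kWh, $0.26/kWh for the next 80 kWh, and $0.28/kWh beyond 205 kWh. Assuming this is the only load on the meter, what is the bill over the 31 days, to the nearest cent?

Runtime = 4 h/day × 31 days = 124 h
Energy = 3.09 kW × 124 h = 383.16 kWh
Tier 1 (0–125 kWh): 125 × $0.24 = $30
Tier 2 (125–205 kWh): 80 × $0.26 = $20.8
Above 205 kWh: 178.16 × $0.28 = $49.8848
Bill = $100.68

$100.68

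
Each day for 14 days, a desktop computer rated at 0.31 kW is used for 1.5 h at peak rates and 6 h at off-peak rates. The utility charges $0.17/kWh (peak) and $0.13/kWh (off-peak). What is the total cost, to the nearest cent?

$4.49

Peak energy = 0.31 kW × 1.5 h × 14 = 6.51 kWh
Off-peak energy = 0.31 kW × 6 h × 14 = 26.04 kWh
Cost = 6.51 × $0.17 + 26.04 × $0.13 = $1.1067 + $3.3852 = $4.49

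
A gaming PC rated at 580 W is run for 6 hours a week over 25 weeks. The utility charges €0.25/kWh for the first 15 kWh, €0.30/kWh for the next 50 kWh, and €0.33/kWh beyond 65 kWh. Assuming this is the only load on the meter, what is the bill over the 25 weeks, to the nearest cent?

Runtime = 6 h/week × 25 weeks = 150 h
Energy = 0.58 kW × 150 h = 87 kWh
Tier 1 (0–15 kWh): 15 × €0.25 = €3.75
Tier 2 (15–65 kWh): 50 × €0.30 = €15
Above 65 kWh: 22 × €0.33 = €7.26
Bill = €26.01

€26.01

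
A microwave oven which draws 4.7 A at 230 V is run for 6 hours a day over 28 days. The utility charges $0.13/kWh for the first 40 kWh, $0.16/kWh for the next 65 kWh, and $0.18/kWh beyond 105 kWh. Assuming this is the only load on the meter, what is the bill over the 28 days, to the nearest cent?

$29.39

Power = 4.7 A × 230 V = 1081 W = 1.081 kW
Runtime = 6 h/day × 28 days = 168 h
Energy = 1.081 kW × 168 h = 181.608 kWh
Tier 1 (0–40 kWh): 40 × $0.13 = $5.2
Tier 2 (40–105 kWh): 65 × $0.16 = $10.4
Above 105 kWh: 76.608 × $0.18 = $13.78944
Bill = $29.39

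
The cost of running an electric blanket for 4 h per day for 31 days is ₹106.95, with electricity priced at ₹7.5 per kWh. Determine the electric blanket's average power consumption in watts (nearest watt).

115 W

Energy = ₹106.95 ÷ ₹7.5/kWh = 14.26 kWh
Runtime = 4 h/day × 31 days = 124 h
Power = 14.26 kWh ÷ 124 h = 0.115 kW = 115 W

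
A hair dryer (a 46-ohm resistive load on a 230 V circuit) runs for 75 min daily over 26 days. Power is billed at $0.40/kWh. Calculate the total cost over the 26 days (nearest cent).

$14.95

Power = V²/R = 230²/46 = 1150 W = 1.15 kW
Runtime = 75 min × 26 = 1950 min = 32.5 h
Energy = 1.15 kW × 32.5 h = 37.375 kWh
Cost = 37.375 kWh × $0.40/kWh = $14.95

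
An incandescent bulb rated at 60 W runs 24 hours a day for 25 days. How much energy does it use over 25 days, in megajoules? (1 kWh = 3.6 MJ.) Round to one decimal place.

Runtime = 24 h × 25 = 600 h
Energy = 0.06 kW × 600 h = 36 kWh
= 36 × 3.6 MJ = 129.6 MJ

129.6 MJ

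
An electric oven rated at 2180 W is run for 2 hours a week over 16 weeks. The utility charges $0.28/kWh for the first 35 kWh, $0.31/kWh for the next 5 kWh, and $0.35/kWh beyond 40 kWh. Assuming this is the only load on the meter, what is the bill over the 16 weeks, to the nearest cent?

Runtime = 2 h/week × 16 weeks = 32 h
Energy = 2.18 kW × 32 h = 69.76 kWh
Tier 1 (0–35 kWh): 35 × $0.28 = $9.8
Tier 2 (35–40 kWh): 5 × $0.31 = $1.55
Above 40 kWh: 29.76 × $0.35 = $10.416
Bill = $21.77

$21.77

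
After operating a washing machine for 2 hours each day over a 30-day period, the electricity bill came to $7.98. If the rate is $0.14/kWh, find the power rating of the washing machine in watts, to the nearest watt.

950 W

Energy = $7.98 ÷ $0.14/kWh = 57 kWh
Runtime = 2 h/day × 30 days = 60 h
Power = 57 kWh ÷ 60 h = 0.95 kW = 950 W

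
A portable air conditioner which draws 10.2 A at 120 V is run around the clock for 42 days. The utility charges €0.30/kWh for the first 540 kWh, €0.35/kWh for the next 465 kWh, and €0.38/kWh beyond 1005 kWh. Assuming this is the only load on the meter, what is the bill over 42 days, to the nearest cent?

€411.69

Power = 10.2 A × 120 V = 1224 W = 1.224 kW
Runtime = 24 h × 42 = 1008 h
Energy = 1.224 kW × 1008 h = 1233.792 kWh
Tier 1 (0–540 kWh): 540 × €0.30 = €162
Tier 2 (540–1005 kWh): 465 × €0.35 = €162.75
Above 1005 kWh: 228.792 × €0.38 = €86.94096
Bill = €411.69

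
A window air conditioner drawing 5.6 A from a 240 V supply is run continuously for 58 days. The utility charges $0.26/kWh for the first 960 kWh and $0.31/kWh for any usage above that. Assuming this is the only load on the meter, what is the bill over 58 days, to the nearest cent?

Power = 5.6 A × 240 V = 1344 W = 1.344 kW
Runtime = 24 h × 58 = 1392 h
Energy = 1.344 kW × 1392 h = 1870.848 kWh
Tier 1 (0–960 kWh): 960 × $0.26 = $249.6
Above 960 kWh: 910.848 × $0.31 = $282.36288
Bill = $531.96

$531.96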